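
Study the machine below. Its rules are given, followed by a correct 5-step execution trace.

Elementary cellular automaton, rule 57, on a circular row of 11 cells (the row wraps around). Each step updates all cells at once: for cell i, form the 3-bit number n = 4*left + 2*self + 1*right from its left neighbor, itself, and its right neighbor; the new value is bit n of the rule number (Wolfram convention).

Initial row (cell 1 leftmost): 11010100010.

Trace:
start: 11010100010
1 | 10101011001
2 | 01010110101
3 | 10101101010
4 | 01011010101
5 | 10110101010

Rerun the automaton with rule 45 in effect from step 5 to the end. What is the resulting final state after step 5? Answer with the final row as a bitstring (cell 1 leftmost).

11110111111

(re-executing step 5 under rule 45; state before step 5: 01011010101)
5 | 11110111111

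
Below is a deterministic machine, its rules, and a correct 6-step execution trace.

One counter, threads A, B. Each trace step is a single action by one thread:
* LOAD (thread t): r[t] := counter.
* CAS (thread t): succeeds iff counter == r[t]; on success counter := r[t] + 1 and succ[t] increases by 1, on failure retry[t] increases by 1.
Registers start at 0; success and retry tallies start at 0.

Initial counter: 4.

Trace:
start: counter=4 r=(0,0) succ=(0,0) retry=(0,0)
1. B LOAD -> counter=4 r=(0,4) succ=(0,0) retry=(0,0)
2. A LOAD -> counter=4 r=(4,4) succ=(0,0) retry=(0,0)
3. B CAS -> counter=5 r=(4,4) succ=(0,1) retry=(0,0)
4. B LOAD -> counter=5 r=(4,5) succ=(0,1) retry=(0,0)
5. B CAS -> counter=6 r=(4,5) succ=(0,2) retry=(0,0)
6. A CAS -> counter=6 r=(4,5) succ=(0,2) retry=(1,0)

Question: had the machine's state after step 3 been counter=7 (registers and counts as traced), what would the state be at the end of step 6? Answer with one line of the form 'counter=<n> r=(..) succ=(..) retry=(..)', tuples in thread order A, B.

state after step 3 := counter=7 r=(4,4) succ=(0,1) retry=(0,0)
4. B LOAD -> counter=7 r=(4,7) succ=(0,1) retry=(0,0)
5. B CAS -> counter=8 r=(4,7) succ=(0,2) retry=(0,0)
6. A CAS -> counter=8 r=(4,7) succ=(0,2) retry=(1,0)

counter=8 r=(4,7) succ=(0,2) retry=(1,0)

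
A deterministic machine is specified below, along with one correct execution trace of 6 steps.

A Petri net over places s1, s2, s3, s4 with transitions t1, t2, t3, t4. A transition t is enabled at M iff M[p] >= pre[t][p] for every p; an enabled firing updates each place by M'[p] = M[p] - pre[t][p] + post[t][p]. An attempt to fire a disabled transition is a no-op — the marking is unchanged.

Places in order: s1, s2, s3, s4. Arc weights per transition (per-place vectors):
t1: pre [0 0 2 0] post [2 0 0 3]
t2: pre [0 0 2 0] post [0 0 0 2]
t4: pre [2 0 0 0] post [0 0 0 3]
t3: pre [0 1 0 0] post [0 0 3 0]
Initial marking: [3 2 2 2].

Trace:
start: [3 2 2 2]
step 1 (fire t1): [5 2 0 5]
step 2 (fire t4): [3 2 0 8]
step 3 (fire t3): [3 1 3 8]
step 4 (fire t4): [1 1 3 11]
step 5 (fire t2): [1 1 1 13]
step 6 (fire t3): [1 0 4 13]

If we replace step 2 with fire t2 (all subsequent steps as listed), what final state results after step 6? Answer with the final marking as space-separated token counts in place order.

3 0 4 10

(re-executing from step 2 with the substitution; state before step 2: [5 2 0 5])
step 2 (fire t2): [5 2 0 5]
step 3 (fire t3): [5 1 3 5]
step 4 (fire t4): [3 1 3 8]
step 5 (fire t2): [3 1 1 10]
step 6 (fire t3): [3 0 4 10]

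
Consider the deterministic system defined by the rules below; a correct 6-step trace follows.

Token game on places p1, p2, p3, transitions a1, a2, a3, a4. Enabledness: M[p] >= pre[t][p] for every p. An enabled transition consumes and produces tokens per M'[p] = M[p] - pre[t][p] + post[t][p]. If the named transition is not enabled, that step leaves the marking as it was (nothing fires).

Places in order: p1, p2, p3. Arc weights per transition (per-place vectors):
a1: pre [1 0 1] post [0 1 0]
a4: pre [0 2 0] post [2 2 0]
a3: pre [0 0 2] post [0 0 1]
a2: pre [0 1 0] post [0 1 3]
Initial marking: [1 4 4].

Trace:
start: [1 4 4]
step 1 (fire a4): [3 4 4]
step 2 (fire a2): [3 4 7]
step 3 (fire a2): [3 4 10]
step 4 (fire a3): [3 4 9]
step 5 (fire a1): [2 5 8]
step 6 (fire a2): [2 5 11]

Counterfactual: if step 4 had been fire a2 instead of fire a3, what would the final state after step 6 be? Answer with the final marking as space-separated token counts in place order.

(re-executing from step 4 with the substitution; state before step 4: [3 4 10])
step 4 (fire a2): [3 4 13]
step 5 (fire a1): [2 5 12]
step 6 (fire a2): [2 5 15]

2 5 15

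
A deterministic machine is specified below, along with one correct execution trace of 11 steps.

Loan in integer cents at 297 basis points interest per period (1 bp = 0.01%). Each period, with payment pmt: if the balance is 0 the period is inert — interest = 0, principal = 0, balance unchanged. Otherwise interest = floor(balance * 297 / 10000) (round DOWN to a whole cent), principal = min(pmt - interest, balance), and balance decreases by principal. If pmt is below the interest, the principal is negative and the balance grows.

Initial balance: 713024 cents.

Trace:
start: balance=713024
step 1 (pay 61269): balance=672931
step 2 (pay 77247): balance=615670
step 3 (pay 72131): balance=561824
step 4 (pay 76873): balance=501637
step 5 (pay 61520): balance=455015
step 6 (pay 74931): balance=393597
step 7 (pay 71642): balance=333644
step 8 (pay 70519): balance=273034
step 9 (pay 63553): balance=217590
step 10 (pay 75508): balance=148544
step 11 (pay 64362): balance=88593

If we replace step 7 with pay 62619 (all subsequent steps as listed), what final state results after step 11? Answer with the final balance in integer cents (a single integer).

98737

(re-executing from step 7 with the substitution; state before step 7: balance=393597)
step 7 (pay 62619): balance=342667
step 8 (pay 70519): balance=282325
step 9 (pay 63553): balance=227157
step 10 (pay 75508): balance=158395
step 11 (pay 64362): balance=98737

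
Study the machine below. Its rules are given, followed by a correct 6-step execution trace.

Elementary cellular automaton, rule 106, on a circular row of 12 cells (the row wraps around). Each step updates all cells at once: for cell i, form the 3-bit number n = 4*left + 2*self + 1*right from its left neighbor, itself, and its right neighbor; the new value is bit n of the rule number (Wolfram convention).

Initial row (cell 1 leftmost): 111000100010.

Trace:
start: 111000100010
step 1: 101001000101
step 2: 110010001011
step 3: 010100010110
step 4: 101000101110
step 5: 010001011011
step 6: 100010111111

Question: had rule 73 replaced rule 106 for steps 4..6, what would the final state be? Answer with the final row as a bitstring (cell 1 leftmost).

100101000110

(re-executing steps 4..6 under rule 73; state before step 4: 010100010110)
step 4: 000001000110
step 5: 111100010110
step 6: 100101000110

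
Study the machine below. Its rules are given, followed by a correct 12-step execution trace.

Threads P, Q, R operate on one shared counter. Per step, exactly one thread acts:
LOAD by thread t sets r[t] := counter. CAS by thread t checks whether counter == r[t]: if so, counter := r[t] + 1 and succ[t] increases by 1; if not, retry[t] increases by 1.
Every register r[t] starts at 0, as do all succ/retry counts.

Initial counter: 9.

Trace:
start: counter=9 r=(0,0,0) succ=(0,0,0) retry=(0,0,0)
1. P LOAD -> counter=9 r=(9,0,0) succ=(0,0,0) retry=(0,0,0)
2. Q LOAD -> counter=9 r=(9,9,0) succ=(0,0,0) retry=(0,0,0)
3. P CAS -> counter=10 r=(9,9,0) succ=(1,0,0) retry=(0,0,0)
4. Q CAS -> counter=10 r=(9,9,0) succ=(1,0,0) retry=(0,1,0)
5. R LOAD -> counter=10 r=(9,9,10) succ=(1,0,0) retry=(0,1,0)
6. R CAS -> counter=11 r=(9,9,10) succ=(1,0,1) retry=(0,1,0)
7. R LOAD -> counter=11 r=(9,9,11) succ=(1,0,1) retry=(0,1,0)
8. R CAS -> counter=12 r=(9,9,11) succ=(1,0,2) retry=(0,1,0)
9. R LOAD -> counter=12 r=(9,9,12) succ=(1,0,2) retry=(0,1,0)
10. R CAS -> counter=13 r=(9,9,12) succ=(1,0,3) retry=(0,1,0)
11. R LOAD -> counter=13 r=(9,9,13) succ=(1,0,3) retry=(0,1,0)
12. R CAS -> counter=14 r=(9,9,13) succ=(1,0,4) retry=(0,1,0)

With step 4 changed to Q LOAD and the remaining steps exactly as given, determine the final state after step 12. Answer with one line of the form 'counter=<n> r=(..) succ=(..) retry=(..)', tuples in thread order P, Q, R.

counter=14 r=(9,10,13) succ=(1,0,4) retry=(0,0,0)

(re-executing from step 4 with the substitution; state before step 4: counter=10 r=(9,9,0) succ=(1,0,0) retry=(0,0,0))
4. Q LOAD -> counter=10 r=(9,10,0) succ=(1,0,0) retry=(0,0,0)
5. R LOAD -> counter=10 r=(9,10,10) succ=(1,0,0) retry=(0,0,0)
6. R CAS -> counter=11 r=(9,10,10) succ=(1,0,1) retry=(0,0,0)
7. R LOAD -> counter=11 r=(9,10,11) succ=(1,0,1) retry=(0,0,0)
8. R CAS -> counter=12 r=(9,10,11) succ=(1,0,2) retry=(0,0,0)
9. R LOAD -> counter=12 r=(9,10,12) succ=(1,0,2) retry=(0,0,0)
10. R CAS -> counter=13 r=(9,10,12) succ=(1,0,3) retry=(0,0,0)
11. R LOAD -> counter=13 r=(9,10,13) succ=(1,0,3) retry=(0,0,0)
12. R CAS -> counter=14 r=(9,10,13) succ=(1,0,4) retry=(0,0,0)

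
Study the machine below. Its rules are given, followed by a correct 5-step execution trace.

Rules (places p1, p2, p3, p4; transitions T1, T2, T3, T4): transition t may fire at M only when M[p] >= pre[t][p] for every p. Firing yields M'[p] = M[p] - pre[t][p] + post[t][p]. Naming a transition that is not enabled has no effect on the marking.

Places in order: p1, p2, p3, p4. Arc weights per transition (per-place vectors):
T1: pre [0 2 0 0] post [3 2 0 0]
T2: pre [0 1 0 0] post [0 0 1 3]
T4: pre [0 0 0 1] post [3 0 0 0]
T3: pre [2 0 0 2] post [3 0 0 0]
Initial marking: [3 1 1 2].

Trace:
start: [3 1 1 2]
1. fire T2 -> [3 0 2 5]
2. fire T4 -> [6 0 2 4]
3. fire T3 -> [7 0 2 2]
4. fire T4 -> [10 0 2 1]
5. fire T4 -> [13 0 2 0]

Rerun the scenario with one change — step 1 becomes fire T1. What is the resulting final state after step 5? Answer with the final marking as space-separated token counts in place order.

(re-executing from step 1 with the substitution; state before step 1: [3 1 1 2])
1. fire T1 -> [3 1 1 2]
2. fire T4 -> [6 1 1 1]
3. fire T3 -> [6 1 1 1]
4. fire T4 -> [9 1 1 0]
5. fire T4 -> [9 1 1 0]

9 1 1 0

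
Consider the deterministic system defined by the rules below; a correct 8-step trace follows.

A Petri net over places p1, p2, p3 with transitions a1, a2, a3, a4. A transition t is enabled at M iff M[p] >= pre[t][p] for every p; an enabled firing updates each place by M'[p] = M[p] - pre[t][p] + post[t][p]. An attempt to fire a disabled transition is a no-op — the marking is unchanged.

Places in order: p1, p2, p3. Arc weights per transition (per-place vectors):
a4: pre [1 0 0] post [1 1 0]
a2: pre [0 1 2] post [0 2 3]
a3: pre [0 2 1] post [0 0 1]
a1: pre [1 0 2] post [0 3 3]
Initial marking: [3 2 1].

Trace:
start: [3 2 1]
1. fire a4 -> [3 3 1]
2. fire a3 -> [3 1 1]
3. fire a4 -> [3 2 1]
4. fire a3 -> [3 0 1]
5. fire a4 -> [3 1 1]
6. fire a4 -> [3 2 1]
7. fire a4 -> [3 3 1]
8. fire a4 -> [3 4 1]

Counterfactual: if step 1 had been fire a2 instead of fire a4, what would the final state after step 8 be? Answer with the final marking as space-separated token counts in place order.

(re-executing from step 1 with the substitution; state before step 1: [3 2 1])
1. fire a2 -> [3 2 1]
2. fire a3 -> [3 0 1]
3. fire a4 -> [3 1 1]
4. fire a3 -> [3 1 1]
5. fire a4 -> [3 2 1]
6. fire a4 -> [3 3 1]
7. fire a4 -> [3 4 1]
8. fire a4 -> [3 5 1]

3 5 1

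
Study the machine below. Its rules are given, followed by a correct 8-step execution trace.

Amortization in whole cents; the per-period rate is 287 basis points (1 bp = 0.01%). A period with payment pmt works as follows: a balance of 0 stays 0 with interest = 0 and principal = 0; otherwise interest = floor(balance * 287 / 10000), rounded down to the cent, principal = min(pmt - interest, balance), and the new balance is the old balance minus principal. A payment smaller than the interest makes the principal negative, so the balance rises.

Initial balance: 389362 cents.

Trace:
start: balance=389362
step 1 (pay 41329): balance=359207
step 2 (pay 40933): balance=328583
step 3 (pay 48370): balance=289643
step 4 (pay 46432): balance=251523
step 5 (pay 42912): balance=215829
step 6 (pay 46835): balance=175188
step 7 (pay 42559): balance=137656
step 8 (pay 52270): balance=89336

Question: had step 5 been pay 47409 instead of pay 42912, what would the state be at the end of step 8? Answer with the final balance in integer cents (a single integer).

84442

(re-executing from step 5 with the substitution; state before step 5: balance=251523)
step 5 (pay 47409): balance=211332
step 6 (pay 46835): balance=170562
step 7 (pay 42559): balance=132898
step 8 (pay 52270): balance=84442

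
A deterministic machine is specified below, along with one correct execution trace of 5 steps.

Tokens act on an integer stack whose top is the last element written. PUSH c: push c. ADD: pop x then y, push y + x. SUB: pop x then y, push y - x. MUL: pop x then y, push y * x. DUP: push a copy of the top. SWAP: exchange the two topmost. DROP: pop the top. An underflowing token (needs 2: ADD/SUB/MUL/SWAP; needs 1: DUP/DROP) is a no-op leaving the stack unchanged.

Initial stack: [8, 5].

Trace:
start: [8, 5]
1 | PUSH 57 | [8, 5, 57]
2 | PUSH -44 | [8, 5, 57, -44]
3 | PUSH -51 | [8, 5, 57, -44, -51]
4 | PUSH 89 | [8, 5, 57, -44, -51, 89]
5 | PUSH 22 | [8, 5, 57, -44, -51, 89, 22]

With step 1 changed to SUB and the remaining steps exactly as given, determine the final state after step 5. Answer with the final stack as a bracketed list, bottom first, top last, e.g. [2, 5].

[3, -44, -51, 89, 22]

(re-executing from step 1 with the substitution; state before step 1: [8, 5])
1 | SUB | [3]
2 | PUSH -44 | [3, -44]
3 | PUSH -51 | [3, -44, -51]
4 | PUSH 89 | [3, -44, -51, 89]
5 | PUSH 22 | [3, -44, -51, 89, 22]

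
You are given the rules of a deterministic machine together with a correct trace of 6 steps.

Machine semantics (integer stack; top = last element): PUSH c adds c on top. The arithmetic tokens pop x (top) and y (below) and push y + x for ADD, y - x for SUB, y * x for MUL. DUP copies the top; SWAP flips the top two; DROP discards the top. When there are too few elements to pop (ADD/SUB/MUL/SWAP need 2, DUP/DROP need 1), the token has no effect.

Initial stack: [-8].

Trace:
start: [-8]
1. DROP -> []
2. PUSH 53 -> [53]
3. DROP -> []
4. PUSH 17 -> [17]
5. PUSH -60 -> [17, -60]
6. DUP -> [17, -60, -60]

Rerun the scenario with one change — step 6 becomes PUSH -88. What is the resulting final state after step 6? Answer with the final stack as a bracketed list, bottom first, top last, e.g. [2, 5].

[17, -60, -88]

(re-executing from step 6 with the substitution; state before step 6: [17, -60])
6. PUSH -88 -> [17, -60, -88]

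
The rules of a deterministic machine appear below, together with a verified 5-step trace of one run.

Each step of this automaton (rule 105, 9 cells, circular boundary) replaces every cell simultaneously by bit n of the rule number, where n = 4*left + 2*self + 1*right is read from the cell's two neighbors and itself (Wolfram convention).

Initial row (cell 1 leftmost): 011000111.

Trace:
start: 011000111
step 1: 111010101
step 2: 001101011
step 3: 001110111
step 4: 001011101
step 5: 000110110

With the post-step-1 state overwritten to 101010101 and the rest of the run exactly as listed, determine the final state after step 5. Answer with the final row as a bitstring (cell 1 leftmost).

010111010

state after step 1 := 101010101
step 2: 110101011
step 3: 011010110
step 4: 011101110
step 5: 010111010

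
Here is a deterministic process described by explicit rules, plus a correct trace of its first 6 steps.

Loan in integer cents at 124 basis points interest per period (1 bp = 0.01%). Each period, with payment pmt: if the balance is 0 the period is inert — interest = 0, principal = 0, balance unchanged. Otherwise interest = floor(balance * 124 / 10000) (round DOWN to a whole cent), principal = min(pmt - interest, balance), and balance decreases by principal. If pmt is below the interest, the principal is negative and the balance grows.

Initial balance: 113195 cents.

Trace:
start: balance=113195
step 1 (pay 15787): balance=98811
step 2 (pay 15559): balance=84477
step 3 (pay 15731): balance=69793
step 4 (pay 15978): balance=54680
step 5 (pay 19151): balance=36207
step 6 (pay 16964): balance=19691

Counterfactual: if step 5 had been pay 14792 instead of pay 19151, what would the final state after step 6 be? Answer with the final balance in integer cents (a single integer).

24105

(re-executing from step 5 with the substitution; state before step 5: balance=54680)
step 5 (pay 14792): balance=40566
step 6 (pay 16964): balance=24105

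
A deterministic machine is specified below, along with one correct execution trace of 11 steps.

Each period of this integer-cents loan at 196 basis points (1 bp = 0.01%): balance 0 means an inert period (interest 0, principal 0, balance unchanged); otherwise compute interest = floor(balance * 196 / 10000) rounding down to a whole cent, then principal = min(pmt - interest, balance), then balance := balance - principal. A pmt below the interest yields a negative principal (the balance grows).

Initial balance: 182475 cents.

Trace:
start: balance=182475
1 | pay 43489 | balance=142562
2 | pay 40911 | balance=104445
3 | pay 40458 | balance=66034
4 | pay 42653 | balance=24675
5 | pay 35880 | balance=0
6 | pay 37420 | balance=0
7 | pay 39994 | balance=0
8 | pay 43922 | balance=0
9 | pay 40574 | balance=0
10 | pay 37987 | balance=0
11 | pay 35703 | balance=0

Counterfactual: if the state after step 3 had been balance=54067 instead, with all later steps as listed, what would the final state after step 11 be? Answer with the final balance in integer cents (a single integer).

state after step 3 := balance=54067
4 | pay 42653 | balance=12473
5 | pay 35880 | balance=0
6 | pay 37420 | balance=0
7 | pay 39994 | balance=0
8 | pay 43922 | balance=0
9 | pay 40574 | balance=0
10 | pay 37987 | balance=0
11 | pay 35703 | balance=0

0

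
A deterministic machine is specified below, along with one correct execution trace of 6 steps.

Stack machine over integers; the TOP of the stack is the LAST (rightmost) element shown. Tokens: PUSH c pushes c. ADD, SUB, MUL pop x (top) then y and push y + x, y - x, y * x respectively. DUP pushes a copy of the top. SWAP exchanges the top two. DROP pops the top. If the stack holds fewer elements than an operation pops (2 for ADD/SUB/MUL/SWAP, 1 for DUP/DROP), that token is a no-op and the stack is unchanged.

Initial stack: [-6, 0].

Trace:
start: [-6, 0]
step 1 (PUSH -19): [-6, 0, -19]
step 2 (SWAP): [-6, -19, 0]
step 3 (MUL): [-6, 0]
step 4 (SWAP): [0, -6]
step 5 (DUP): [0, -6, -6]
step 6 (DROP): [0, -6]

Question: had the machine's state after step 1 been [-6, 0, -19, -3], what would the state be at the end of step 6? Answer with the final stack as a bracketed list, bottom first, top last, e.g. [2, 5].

[-6, 57, 0]

state after step 1 := [-6, 0, -19, -3]
step 2 (SWAP): [-6, 0, -3, -19]
step 3 (MUL): [-6, 0, 57]
step 4 (SWAP): [-6, 57, 0]
step 5 (DUP): [-6, 57, 0, 0]
step 6 (DROP): [-6, 57, 0]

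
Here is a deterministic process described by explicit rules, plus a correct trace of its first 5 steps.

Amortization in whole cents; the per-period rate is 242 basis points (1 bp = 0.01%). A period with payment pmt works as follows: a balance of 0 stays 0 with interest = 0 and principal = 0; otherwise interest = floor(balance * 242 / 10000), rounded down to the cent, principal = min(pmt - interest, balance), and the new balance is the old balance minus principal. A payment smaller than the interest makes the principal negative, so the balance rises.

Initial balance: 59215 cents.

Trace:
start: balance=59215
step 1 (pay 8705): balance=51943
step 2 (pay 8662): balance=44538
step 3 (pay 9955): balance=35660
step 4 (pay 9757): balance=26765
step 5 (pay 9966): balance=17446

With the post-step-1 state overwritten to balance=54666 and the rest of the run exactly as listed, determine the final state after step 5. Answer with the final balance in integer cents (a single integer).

20443

state after step 1 := balance=54666
step 2 (pay 8662): balance=47326
step 3 (pay 9955): balance=38516
step 4 (pay 9757): balance=29691
step 5 (pay 9966): balance=20443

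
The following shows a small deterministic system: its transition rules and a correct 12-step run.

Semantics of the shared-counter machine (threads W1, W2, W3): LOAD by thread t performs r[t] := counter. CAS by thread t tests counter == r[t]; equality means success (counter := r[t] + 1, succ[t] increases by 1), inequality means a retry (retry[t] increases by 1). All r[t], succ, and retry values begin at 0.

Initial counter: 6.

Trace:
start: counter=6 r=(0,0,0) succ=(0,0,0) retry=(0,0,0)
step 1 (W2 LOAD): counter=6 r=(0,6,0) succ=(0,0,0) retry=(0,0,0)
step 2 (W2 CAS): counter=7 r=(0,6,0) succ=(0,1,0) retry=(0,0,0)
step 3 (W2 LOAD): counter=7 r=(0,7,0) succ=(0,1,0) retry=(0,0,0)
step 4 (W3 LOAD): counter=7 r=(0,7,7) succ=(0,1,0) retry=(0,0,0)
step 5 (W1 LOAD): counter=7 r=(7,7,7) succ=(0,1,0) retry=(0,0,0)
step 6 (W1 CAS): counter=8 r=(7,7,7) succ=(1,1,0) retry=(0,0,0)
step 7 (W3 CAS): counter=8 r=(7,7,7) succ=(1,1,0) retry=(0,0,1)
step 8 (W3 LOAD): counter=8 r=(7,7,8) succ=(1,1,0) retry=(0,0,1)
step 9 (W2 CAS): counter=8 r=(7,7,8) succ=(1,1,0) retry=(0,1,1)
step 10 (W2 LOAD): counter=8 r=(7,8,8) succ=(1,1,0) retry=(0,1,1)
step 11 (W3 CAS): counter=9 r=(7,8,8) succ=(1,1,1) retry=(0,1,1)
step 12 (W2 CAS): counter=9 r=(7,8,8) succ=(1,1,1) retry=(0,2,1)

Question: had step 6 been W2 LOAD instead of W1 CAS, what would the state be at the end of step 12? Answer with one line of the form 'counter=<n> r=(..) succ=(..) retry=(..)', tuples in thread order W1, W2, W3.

(re-executing from step 6 with the substitution; state before step 6: counter=7 r=(7,7,7) succ=(0,1,0) retry=(0,0,0))
step 6 (W2 LOAD): counter=7 r=(7,7,7) succ=(0,1,0) retry=(0,0,0)
step 7 (W3 CAS): counter=8 r=(7,7,7) succ=(0,1,1) retry=(0,0,0)
step 8 (W3 LOAD): counter=8 r=(7,7,8) succ=(0,1,1) retry=(0,0,0)
step 9 (W2 CAS): counter=8 r=(7,7,8) succ=(0,1,1) retry=(0,1,0)
step 10 (W2 LOAD): counter=8 r=(7,8,8) succ=(0,1,1) retry=(0,1,0)
step 11 (W3 CAS): counter=9 r=(7,8,8) succ=(0,1,2) retry=(0,1,0)
step 12 (W2 CAS): counter=9 r=(7,8,8) succ=(0,1,2) retry=(0,2,0)

counter=9 r=(7,8,8) succ=(0,1,2) retry=(0,2,0)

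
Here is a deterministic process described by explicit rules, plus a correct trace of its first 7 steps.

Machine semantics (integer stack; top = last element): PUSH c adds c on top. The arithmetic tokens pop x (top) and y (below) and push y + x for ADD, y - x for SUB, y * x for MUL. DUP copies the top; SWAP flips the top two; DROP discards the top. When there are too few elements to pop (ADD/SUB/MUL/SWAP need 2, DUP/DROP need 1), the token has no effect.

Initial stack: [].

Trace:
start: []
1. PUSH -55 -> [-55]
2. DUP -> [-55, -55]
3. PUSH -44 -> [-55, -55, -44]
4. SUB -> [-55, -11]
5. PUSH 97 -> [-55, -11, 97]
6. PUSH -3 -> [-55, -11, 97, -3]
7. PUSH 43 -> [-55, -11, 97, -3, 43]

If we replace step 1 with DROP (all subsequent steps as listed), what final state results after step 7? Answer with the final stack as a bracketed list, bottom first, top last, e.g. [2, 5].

[-44, 97, -3, 43]

(re-executing from step 1 with the substitution; state before step 1: [])
1. DROP -> []
2. DUP -> []
3. PUSH -44 -> [-44]
4. SUB -> [-44]
5. PUSH 97 -> [-44, 97]
6. PUSH -3 -> [-44, 97, -3]
7. PUSH 43 -> [-44, 97, -3, 43]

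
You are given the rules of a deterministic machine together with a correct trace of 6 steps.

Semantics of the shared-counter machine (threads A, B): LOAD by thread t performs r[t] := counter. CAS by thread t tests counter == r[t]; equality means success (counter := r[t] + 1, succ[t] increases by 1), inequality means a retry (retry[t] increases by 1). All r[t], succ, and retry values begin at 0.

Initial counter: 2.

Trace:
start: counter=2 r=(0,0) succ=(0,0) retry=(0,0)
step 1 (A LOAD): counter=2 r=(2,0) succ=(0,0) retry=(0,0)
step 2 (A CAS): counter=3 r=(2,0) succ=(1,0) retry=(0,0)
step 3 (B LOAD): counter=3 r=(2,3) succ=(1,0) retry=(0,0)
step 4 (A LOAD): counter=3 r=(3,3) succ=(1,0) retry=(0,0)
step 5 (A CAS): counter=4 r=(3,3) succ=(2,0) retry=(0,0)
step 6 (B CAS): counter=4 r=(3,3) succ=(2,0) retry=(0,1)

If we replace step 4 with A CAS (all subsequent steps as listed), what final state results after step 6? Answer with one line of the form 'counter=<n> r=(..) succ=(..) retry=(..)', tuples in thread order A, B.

counter=4 r=(2,3) succ=(1,1) retry=(2,0)

(re-executing from step 4 with the substitution; state before step 4: counter=3 r=(2,3) succ=(1,0) retry=(0,0))
step 4 (A CAS): counter=3 r=(2,3) succ=(1,0) retry=(1,0)
step 5 (A CAS): counter=3 r=(2,3) succ=(1,0) retry=(2,0)
step 6 (B CAS): counter=4 r=(2,3) succ=(1,1) retry=(2,0)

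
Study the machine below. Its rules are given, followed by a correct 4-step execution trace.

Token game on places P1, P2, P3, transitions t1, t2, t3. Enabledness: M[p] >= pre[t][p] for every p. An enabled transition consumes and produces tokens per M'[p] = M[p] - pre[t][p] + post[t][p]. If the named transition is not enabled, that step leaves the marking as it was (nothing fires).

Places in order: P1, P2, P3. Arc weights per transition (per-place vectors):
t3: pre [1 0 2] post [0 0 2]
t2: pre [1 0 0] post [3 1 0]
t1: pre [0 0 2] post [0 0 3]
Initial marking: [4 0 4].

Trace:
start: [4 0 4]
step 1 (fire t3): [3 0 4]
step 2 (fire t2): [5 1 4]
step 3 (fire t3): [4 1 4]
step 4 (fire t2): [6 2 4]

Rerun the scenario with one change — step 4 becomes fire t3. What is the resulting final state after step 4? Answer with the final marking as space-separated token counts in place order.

3 1 4

(re-executing from step 4 with the substitution; state before step 4: [4 1 4])
step 4 (fire t3): [3 1 4]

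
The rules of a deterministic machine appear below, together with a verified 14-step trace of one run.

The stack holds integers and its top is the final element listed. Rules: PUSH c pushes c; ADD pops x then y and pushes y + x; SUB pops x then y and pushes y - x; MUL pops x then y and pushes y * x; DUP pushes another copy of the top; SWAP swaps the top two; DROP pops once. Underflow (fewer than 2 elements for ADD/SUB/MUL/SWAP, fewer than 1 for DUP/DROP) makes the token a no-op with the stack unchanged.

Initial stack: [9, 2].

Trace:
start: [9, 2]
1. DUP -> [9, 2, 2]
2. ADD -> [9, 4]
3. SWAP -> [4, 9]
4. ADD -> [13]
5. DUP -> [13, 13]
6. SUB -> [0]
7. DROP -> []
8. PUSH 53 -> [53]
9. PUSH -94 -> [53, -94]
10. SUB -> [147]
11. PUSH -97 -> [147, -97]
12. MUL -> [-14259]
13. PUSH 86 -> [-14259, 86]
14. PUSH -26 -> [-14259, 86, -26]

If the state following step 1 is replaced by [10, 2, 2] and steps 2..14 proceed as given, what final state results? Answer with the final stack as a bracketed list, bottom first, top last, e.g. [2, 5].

[-14259, 86, -26]

state after step 1 := [10, 2, 2]
2. ADD -> [10, 4]
3. SWAP -> [4, 10]
4. ADD -> [14]
5. DUP -> [14, 14]
6. SUB -> [0]
7. DROP -> []
8. PUSH 53 -> [53]
9. PUSH -94 -> [53, -94]
10. SUB -> [147]
11. PUSH -97 -> [147, -97]
12. MUL -> [-14259]
13. PUSH 86 -> [-14259, 86]
14. PUSH -26 -> [-14259, 86, -26]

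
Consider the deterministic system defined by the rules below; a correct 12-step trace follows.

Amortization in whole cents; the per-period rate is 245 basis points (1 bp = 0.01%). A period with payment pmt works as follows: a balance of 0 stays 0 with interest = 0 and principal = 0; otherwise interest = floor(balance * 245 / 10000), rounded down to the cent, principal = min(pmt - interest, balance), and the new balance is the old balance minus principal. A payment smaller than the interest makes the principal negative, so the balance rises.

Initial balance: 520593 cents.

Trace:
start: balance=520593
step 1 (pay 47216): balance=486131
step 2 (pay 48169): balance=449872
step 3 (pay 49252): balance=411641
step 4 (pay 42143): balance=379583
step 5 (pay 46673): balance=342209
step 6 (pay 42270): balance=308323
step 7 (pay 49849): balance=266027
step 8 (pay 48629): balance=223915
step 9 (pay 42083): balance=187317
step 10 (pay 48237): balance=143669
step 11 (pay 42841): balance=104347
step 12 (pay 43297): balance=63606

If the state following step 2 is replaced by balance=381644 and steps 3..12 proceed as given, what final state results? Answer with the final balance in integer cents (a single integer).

state after step 2 := balance=381644
step 3 (pay 49252): balance=341742
step 4 (pay 42143): balance=307971
step 5 (pay 46673): balance=268843
step 6 (pay 42270): balance=233159
step 7 (pay 49849): balance=189022
step 8 (pay 48629): balance=145024
step 9 (pay 42083): balance=106494
step 10 (pay 48237): balance=60866
step 11 (pay 42841): balance=19516
step 12 (pay 43297): balance=0

0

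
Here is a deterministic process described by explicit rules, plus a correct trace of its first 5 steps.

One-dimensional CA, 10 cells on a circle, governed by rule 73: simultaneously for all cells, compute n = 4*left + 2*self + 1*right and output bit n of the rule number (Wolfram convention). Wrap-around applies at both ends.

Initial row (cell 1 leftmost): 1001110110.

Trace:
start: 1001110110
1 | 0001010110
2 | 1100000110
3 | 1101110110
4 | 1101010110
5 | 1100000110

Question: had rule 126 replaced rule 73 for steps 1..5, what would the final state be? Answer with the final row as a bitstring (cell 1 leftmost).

1100000110

(re-executing steps 1..5 under rule 126; state before step 1: 1001110110)
1 | 1111011111
2 | 0001110000
3 | 0011011000
4 | 0111111100
5 | 1100000110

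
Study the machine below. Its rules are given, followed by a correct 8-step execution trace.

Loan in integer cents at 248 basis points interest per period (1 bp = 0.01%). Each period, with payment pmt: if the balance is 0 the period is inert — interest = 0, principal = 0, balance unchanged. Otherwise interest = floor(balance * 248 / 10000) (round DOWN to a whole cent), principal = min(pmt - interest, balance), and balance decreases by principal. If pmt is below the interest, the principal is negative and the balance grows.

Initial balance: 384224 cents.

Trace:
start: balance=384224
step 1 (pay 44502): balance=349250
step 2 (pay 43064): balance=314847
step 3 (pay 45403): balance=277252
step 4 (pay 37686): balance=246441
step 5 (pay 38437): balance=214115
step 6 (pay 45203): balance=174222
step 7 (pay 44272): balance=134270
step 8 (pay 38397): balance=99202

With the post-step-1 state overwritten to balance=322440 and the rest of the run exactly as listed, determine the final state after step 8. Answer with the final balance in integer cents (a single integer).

67377

state after step 1 := balance=322440
step 2 (pay 43064): balance=287372
step 3 (pay 45403): balance=249095
step 4 (pay 37686): balance=217586
step 5 (pay 38437): balance=184545
step 6 (pay 45203): balance=143918
step 7 (pay 44272): balance=103215
step 8 (pay 38397): balance=67377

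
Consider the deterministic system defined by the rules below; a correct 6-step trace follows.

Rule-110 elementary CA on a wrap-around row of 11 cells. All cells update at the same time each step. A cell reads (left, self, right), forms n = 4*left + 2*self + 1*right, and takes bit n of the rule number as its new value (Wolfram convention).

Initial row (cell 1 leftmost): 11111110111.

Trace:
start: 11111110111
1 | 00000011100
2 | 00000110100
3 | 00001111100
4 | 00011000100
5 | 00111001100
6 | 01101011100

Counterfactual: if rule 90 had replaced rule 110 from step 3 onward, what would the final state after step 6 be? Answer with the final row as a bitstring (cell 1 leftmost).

00101000011

(re-executing steps 3..6 under rule 90; state before step 3: 00000110100)
3 | 00001110010
4 | 00011011101
5 | 10111010100
6 | 00101000011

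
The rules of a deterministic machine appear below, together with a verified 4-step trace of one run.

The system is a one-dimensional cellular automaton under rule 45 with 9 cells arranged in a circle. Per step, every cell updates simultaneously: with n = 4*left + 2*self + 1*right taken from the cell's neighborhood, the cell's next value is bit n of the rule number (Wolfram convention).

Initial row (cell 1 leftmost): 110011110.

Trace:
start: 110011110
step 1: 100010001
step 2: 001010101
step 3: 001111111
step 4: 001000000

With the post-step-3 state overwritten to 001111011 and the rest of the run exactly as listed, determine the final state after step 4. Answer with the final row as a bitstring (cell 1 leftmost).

001000110

state after step 3 := 001111011
step 4: 001000110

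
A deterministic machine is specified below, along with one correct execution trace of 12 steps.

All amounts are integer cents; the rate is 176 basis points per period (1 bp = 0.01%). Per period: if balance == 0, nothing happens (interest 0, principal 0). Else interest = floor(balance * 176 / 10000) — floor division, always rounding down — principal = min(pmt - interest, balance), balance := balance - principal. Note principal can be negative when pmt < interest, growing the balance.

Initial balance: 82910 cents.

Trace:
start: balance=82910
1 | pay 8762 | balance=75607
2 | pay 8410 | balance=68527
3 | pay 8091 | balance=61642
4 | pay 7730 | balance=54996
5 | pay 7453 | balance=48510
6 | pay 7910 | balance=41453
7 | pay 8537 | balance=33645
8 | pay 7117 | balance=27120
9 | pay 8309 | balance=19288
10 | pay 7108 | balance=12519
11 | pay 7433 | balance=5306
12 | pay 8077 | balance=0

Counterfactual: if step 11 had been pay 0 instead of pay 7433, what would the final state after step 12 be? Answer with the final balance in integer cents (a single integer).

4886

(re-executing from step 11 with the substitution; state before step 11: balance=12519)
11 | pay 0 | balance=12739
12 | pay 8077 | balance=4886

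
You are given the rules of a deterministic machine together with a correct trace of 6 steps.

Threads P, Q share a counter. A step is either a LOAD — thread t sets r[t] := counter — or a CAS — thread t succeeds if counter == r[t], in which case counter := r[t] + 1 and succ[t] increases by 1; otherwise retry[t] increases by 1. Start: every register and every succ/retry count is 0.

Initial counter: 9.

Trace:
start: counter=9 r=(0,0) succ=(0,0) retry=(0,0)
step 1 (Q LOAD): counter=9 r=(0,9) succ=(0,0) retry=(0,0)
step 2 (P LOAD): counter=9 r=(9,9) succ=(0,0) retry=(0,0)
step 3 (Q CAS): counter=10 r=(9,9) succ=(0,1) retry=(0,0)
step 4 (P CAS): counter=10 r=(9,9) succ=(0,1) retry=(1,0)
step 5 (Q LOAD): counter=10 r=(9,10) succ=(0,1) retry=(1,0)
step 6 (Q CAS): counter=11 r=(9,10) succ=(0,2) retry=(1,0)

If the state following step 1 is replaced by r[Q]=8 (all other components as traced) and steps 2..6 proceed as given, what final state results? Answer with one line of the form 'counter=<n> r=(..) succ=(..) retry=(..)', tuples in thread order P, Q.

state after step 1 := counter=9 r=(0,8) succ=(0,0) retry=(0,0)
step 2 (P LOAD): counter=9 r=(9,8) succ=(0,0) retry=(0,0)
step 3 (Q CAS): counter=9 r=(9,8) succ=(0,0) retry=(0,1)
step 4 (P CAS): counter=10 r=(9,8) succ=(1,0) retry=(0,1)
step 5 (Q LOAD): counter=10 r=(9,10) succ=(1,0) retry=(0,1)
step 6 (Q CAS): counter=11 r=(9,10) succ=(1,1) retry=(0,1)

counter=11 r=(9,10) succ=(1,1) retry=(0,1)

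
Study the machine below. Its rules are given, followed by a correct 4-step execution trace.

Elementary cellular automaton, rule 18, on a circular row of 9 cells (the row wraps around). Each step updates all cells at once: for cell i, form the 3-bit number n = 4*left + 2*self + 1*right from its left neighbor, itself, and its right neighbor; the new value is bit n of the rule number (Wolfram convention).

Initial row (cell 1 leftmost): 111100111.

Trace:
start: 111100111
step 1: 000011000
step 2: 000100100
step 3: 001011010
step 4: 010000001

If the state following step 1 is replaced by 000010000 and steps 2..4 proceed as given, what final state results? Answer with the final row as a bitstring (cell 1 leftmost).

state after step 1 := 000010000
step 2: 000101000
step 3: 001000100
step 4: 010101010

010101010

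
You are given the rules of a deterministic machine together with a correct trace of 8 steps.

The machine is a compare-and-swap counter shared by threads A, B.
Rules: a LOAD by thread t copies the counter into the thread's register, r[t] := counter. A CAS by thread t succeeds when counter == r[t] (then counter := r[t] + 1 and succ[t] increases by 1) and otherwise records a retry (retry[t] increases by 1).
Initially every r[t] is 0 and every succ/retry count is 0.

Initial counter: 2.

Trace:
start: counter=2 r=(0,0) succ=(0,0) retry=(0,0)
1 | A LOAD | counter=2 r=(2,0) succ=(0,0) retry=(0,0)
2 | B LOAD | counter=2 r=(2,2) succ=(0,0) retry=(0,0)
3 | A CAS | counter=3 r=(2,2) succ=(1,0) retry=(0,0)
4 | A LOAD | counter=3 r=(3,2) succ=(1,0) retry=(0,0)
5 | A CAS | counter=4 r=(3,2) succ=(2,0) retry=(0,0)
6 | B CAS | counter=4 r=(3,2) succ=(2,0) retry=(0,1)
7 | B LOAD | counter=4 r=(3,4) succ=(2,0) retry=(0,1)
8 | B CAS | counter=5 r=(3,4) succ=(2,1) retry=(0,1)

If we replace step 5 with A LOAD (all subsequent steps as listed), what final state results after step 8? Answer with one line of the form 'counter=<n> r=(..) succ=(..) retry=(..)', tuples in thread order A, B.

counter=4 r=(3,3) succ=(1,1) retry=(0,1)

(re-executing from step 5 with the substitution; state before step 5: counter=3 r=(3,2) succ=(1,0) retry=(0,0))
5 | A LOAD | counter=3 r=(3,2) succ=(1,0) retry=(0,0)
6 | B CAS | counter=3 r=(3,2) succ=(1,0) retry=(0,1)
7 | B LOAD | counter=3 r=(3,3) succ=(1,0) retry=(0,1)
8 | B CAS | counter=4 r=(3,3) succ=(1,1) retry=(0,1)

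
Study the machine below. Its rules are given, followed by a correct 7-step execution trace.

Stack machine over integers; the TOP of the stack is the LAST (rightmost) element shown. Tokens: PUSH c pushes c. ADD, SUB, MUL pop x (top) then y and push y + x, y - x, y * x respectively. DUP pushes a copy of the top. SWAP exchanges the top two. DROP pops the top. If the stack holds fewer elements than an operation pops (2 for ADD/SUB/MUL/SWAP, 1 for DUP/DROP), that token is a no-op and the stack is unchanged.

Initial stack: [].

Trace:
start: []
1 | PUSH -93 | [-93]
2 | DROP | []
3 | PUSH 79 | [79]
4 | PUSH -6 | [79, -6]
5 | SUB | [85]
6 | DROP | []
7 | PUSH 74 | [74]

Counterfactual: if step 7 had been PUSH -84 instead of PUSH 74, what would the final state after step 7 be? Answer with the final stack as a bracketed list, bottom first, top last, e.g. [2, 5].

[-84]

(re-executing from step 7 with the substitution; state before step 7: [])
7 | PUSH -84 | [-84]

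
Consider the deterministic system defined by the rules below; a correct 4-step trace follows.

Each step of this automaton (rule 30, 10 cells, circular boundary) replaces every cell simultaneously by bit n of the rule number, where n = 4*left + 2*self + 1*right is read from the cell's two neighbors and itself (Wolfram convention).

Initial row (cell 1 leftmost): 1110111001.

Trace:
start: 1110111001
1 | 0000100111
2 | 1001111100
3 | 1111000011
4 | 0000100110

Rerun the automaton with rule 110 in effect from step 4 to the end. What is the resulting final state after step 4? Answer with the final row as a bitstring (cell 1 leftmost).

(re-executing step 4 under rule 110; state before step 4: 1111000011)
4 | 0001000110

0001000110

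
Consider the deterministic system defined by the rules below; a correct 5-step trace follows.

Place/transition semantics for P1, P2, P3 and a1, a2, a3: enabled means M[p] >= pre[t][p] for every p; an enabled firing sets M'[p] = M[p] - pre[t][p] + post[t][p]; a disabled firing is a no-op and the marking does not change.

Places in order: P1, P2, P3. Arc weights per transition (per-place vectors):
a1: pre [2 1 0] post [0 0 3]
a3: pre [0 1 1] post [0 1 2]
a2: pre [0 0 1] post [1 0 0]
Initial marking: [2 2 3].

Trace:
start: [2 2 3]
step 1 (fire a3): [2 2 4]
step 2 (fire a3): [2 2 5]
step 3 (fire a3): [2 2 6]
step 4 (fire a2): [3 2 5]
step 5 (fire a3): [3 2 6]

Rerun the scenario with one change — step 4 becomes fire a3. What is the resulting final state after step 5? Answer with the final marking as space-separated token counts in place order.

(re-executing from step 4 with the substitution; state before step 4: [2 2 6])
step 4 (fire a3): [2 2 7]
step 5 (fire a3): [2 2 8]

2 2 8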